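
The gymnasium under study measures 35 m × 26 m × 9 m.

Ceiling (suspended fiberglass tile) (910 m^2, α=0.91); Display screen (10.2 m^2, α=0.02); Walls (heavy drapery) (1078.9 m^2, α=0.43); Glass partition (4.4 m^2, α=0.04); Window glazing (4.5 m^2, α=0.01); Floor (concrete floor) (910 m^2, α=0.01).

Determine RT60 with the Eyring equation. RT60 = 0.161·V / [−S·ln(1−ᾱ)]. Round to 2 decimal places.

Total surface area S = 910 + 10.2 + 1078.9 + 4.4 + 4.5 + 910 = 2918.0 m^2.
Absorption A = 910·0.91 + 10.2·0.02 + 1078.9·0.43 + 4.4·0.04 + 4.5·0.01 + 910·0.01 = 1301.552 sabins.
ᾱ = 1301.552 / 2918.0 = 0.4460.
Eyring denominator: −S ln(1−ᾱ) = 1723.343.
V = 35 × 26 × 9 = 8190 m³.
T = 0.161·V/[−S·ln(1−ᾱ)] = 0.161·8190/1723.343 = 0.77 s.

0.77 sec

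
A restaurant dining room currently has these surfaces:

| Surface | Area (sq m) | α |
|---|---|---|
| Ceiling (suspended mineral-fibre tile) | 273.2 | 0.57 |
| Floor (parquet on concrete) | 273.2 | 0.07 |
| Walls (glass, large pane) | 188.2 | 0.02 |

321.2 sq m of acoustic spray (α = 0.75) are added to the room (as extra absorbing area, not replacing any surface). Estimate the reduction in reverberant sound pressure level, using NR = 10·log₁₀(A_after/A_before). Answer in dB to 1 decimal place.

3.7 dB

Total absorption A_before = 273.2*0.57 + 273.2*0.07 + 188.2*0.02
  = 155.724 + 19.124 + 3.764 = 178.612 sq m sabins.
Treatment contributes 321.2·0.75 = 240.900 sabins.
A_after = 178.612 + 240.900 = 419.512 sabins.
NR = 10·log₁₀(419.512/178.612) = 3.7 dB.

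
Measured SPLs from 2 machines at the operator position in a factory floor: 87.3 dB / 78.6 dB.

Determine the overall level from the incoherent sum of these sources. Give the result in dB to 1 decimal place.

Converting to relative power and adding: 10^(87.3/10) + 10^(78.6/10) = 6.095e+08.
Combined level = 10 log₁₀(6.095e+08) = 87.8 dB.

87.8 dB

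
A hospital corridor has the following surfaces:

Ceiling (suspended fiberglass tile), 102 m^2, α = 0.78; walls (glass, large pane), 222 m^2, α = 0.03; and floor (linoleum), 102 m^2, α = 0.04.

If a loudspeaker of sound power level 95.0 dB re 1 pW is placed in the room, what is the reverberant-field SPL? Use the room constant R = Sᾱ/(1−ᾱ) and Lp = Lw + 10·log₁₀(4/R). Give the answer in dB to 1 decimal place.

A = 90.300 sabins; S = 426.0 m^2.
ᾱ = 90.300/426.0 = 0.2120; R = Sᾱ/(1−ᾱ) = 90.300/(1−0.2120) = 114.594 m^2.
Lp = 95.0 + 10·log₁₀(4/114.594) = 95.0 + (-14.57) = 80.4 dB.

80.4 dB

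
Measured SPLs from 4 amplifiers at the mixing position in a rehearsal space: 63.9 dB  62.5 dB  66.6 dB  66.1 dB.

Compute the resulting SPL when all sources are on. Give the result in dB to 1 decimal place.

71.1 dB

Converting to relative power and adding: 10^(63.9/10) + 10^(62.5/10) + 10^(66.6/10) + 10^(66.1/10) = 1.288e+07.
Back to dB: 10·log₁₀ Σ = 71.1 dB.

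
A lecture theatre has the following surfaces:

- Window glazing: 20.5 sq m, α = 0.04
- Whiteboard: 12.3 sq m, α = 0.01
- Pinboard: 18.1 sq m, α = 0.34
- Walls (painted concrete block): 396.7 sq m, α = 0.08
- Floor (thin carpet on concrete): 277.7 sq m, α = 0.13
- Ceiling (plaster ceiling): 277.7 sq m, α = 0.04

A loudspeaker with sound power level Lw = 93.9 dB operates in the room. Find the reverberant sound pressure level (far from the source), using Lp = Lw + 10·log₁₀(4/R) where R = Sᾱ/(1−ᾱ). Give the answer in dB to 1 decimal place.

80.2 dB

A = 86.042 sabins; S = 1003.0 sq m.
ᾱ = 86.042/1003.0 = 0.0858; R = Sᾱ/(1−ᾱ) = 86.042/(1−0.0858) = 94.117 sq m.
Lp = 93.9 + 10·log₁₀(4/94.117) = 93.9 + (-13.72) = 80.2 dB.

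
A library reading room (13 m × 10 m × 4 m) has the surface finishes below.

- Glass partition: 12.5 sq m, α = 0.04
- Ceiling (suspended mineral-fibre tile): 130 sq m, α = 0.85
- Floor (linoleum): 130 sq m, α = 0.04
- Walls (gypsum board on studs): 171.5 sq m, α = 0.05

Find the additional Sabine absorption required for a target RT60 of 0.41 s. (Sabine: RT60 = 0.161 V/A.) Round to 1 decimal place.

Total absorption A₁ = 12.5·0.04 + 130·0.85 + 130·0.04 + 171.5·0.05
  = 0.500 + 110.500 + 5.200 + 8.575 = 124.775 sq m sabins.
Target A₂ = 0.161·520/0.41 = 204.195 sabins (V = 520 m³).
Shortfall: 204.195 − 124.775 = 79.4 sabins.

79.4 sabins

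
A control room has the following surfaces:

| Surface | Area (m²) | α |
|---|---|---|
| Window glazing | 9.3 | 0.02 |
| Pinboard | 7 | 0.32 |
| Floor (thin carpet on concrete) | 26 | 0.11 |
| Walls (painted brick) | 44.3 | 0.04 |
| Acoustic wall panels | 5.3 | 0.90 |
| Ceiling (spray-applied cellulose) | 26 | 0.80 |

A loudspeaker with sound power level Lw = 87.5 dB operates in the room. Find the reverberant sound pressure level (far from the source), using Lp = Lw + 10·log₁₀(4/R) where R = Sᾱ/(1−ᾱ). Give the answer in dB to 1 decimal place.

Σ(Sᵢαᵢ) = 9.3×0.02 + 7×0.32 + 26×0.11 + 44.3×0.04 + 5.3×0.90 + 26×0.80 = 32.628; total area S = 117.9 m².
ᾱ = 0.2767, so room constant R = A/(1−ᾱ) = 45.110 m².
Lp = 87.5 + 10·log₁₀(4/45.110) = 87.5 + (-10.52) = 77.0 dB.

77.0 dB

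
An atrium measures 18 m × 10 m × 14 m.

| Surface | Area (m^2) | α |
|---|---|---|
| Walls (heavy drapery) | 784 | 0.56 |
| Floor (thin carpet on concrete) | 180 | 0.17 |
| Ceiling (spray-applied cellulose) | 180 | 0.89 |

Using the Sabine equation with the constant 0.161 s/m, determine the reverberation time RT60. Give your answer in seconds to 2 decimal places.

0.64 s

Total absorption A = 784×0.56 + 180×0.17 + 180×0.89
  = 439.040 + 30.600 + 160.200 = 629.840 m^2 sabins.
Room volume: 2520 m³.
Sabine: RT60 = 0.161 × 2520 / 629.840 = 0.64 s.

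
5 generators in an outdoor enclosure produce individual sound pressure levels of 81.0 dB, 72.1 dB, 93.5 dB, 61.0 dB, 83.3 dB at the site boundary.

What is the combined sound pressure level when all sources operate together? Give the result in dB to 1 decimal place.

94.1 dB

Σ 10^(Lᵢ/10) = 2.596e+09.
Combined level = 10 log₁₀(2.596e+09) = 94.1 dB.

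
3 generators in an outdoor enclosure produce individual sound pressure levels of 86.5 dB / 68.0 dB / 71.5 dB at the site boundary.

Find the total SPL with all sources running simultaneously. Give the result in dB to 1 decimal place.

86.7 dB

Σ 10^(Lᵢ/10) = 4.671e+08.
Back to dB: 10·log₁₀ Σ = 86.7 dB.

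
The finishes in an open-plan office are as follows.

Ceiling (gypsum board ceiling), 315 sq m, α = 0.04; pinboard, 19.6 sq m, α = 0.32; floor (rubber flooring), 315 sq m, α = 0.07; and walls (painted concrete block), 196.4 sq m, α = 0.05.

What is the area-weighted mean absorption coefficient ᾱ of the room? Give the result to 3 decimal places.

Total surface area S = 846.0 sq m.
Weighted sum Σ Sα = 50.742.
ᾱ = 50.742 / 846.0 = 0.060.

0.060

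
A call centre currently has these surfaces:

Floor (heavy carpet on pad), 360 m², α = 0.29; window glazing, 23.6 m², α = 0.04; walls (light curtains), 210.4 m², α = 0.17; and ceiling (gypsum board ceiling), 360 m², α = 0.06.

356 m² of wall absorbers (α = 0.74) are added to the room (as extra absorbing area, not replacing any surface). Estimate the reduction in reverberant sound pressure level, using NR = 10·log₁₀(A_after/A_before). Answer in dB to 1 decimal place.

4.2 dB

Total absorption A_before = 360*0.29 + 23.6*0.04 + 210.4*0.17 + 360*0.06
  = 104.400 + 0.944 + 35.768 + 21.600 = 162.712 m² sabins.
Added absorption = 356 × 0.74 = 263.440 sabins.
New total A_after = 426.152 sabins.
NR = 10·log₁₀(426.152/162.712) = 4.2 dB.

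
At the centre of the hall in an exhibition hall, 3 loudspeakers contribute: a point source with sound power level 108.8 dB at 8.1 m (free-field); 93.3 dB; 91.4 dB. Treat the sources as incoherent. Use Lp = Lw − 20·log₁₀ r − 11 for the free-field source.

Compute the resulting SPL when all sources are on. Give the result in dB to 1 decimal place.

95.6 dB

Source at 8.1 m: Lp = 108.8 − 20·log₁₀(8.1) − 11 = 79.6 dB.
Converting to relative power and adding: 10^(79.6/10) + 10^(93.3/10) + 10^(91.4/10) = 3.61e+09.
Back to dB: 10·log₁₀ Σ = 95.6 dB.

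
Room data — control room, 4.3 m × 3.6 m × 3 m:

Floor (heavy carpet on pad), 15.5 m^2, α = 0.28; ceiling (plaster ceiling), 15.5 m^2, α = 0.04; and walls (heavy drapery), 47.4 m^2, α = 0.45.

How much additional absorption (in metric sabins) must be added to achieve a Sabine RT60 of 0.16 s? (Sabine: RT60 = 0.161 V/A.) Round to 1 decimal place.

Total absorption A₁ = 15.5×0.28 + 15.5×0.04 + 47.4×0.45
  = 4.340 + 0.620 + 21.330 = 26.290 m^2 sabins.
Target A₂ = 0.161·46.44/0.16 = 46.730 sabins (V = 46.44 m³).
ΔA = A₂ − A₁ = 46.730 − 26.290 = 20.4 sabins.

20.4 sabins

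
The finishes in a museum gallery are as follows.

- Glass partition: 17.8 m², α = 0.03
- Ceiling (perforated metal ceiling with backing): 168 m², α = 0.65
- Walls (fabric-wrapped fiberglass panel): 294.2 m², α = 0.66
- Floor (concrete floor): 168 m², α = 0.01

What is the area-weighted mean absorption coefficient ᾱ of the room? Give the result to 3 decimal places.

0.472

Total surface area S = 648.0 m².
Σ(Sᵢαᵢ) = 17.8·0.03 + 168·0.65 + 294.2·0.66 + 168·0.01 = 305.586.
ᾱ = A/S = 0.472.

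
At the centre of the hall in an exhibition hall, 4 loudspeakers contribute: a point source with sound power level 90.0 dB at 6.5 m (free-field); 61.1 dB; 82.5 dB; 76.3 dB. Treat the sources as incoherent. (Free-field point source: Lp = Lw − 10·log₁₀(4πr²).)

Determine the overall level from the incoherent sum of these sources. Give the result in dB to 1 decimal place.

Source at 6.5 m: Lp = 90.0 − 10·log₁₀(4π·6.5²) = 90.0 − 10·log₁₀(530.929) = 62.7 dB.
Σ 10^(Lᵢ/10) = 2.236e+08.
L_total = 10·log₁₀(2.236e+08) = 83.5 dB.

83.5 dB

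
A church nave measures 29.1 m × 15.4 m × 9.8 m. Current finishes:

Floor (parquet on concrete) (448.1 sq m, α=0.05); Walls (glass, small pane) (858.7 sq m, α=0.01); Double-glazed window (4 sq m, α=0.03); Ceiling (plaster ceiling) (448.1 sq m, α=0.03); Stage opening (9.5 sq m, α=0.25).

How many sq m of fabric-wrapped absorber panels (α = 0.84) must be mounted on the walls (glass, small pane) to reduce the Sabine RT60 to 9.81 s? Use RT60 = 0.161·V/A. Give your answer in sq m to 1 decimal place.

30.3

Summing Sᵢαᵢ: 22.405 + 8.587 + 0.120 + 13.443 + 2.375 → A₁ = 46.930 sabins.
Required A₂ = 0.161·4391.772/9.81 = 72.077 sabins.
Absorption to add: 72.077 − 46.930 = 25.147 sabins.
Each sq m of panel replacing the walls (glass, small pane) adds (0.84 − 0.01) = 0.83 sabins.
Area = ΔA/Δα = 25.147/0.83 = 30.3 sq m.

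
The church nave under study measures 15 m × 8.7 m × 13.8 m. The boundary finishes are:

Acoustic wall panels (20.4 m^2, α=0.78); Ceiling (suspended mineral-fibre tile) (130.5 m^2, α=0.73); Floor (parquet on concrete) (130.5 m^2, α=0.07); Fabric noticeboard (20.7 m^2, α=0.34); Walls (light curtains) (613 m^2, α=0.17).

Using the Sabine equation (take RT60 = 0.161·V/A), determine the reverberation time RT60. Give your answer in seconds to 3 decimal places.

Summing Sᵢαᵢ: 15.912 + 95.265 + 9.135 + 7.038 + 104.210 → A = 231.560 sabins.
V = 15·8.7·13.8 = 1800.9 m³.
RT60 = 0.161 · V / A = 0.161 × 1800.9 / 231.560 = 1.252 s.

1.252 seconds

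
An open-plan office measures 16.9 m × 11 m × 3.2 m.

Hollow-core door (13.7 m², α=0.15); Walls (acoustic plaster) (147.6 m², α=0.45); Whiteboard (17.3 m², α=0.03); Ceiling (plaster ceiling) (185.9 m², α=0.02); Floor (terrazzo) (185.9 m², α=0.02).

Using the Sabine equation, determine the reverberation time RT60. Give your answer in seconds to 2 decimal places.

1.25 seconds

Summing Sᵢαᵢ: 2.055 + 66.420 + 0.519 + 3.718 + 3.718 → A = 76.430 sabins.
V = 16.9·11·3.2 = 594.88 m³.
T = 0.161 V/A = 0.161·594.88/76.430 = 1.25 s.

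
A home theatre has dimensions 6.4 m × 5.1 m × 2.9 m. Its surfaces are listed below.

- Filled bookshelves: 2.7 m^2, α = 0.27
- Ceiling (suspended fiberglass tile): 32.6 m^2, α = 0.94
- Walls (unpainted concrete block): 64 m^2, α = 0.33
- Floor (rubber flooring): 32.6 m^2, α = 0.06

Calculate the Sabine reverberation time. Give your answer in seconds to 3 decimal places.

0.280 seconds

Summing Sᵢαᵢ: 0.729 + 30.644 + 21.120 + 1.956 → A = 54.449 sabins.
V = 6.4·5.1·2.9 = 94.656 m³.
Sabine: RT60 = 0.161 × 94.656 / 54.449 = 0.280 s.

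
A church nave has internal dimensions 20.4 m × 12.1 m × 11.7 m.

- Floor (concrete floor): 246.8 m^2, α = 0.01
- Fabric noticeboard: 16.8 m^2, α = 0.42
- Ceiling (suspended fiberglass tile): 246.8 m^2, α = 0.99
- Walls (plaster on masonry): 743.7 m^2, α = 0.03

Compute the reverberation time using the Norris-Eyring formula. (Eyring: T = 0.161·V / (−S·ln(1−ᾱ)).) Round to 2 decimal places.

Total surface area S = 246.8 + 16.8 + 246.8 + 743.7 = 1254.1 m^2.
Absorption A = 246.8·0.01 + 16.8·0.42 + 246.8·0.99 + 743.7·0.03 = 276.167 sabins.
Mean coefficient ᾱ = A/S = 0.2202.
Eyring denominator: −S ln(1−ᾱ) = 311.917.
V = 20.4 × 12.1 × 11.7 = 2888.028 m³.
RT60 = 0.161 × 2888.028 / 311.917 = 1.49 s.

1.49 s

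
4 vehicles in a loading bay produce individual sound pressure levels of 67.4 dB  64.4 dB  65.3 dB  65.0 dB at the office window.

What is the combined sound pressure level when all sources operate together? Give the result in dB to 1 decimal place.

Sum in the linear (power) domain: Σ 10^(Lᵢ/10) = 10^(67.4/10) + 10^(64.4/10) + 10^(65.3/10) + 10^(65.0/10) = 1.48e+07.
L_total = 10·log₁₀(1.48e+07) = 71.7 dB.

71.7 dB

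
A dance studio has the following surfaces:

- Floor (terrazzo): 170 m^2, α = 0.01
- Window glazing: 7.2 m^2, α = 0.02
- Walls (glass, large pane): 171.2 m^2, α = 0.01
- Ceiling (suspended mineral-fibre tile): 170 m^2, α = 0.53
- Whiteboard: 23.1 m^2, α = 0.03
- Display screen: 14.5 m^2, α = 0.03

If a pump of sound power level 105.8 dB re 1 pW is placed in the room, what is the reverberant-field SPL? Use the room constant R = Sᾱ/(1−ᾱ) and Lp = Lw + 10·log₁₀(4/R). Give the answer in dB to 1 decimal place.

A = 94.784 sabins; S = 556.0 m^2.
ᾱ = 94.784/556.0 = 0.1705; R = Sᾱ/(1−ᾱ) = 94.784/(1−0.1705) = 114.266 m^2.
Lp = Lw + 10 log₁₀(4/R) = 105.8 -14.56 = 91.2 dB.

91.2 dB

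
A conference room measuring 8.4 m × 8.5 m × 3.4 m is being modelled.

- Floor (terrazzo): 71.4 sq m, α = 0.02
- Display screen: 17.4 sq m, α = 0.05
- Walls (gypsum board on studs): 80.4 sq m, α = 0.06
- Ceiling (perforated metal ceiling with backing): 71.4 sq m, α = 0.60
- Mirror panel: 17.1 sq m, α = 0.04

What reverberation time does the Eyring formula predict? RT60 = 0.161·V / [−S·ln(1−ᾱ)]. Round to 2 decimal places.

0.69 seconds

S = Σ Sᵢ = 257.7 sq m.
Σ(Sᵢαᵢ) = 71.4×0.02 + 17.4×0.05 + 80.4×0.06 + 71.4×0.60 + 17.1×0.04 = 50.646.
Mean coefficient ᾱ = A/S = 0.1965.
−S·ln(1−ᾱ) = −257.7 × ln(1 − 0.1965) = 56.379.
V = 8.4 × 8.5 × 3.4 = 242.76 m³.
T = 0.161·V/[−S·ln(1−ᾱ)] = 0.161·242.76/56.379 = 0.69 s.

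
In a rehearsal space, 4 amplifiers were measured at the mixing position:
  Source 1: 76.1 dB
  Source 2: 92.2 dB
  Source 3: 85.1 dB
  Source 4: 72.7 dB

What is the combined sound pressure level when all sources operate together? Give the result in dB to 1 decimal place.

93.1 dB

Converting to relative power and adding: 10^(76.1/10) + 10^(92.2/10) + 10^(85.1/10) + 10^(72.7/10) = 2.043e+09.
Combined level = 10 log₁₀(2.043e+09) = 93.1 dB.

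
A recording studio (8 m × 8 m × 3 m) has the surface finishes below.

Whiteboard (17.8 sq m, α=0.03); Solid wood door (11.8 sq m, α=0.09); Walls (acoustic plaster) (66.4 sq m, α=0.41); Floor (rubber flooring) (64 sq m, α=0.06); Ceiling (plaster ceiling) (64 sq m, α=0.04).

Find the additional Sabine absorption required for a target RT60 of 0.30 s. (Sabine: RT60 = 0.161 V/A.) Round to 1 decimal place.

67.8 sabins

Total absorption A₁ = 17.8×0.03 + 11.8×0.09 + 66.4×0.41 + 64×0.06 + 64×0.04
  = 0.534 + 1.062 + 27.224 + 3.840 + 2.560 = 35.220 sq m sabins.
For T = 0.30 s, need A₂ = 0.161·V/T = 0.161·192/0.30 = 103.040 sabins.
Additional absorption ΔA = 103.040 − 35.220 = 67.8 sabins.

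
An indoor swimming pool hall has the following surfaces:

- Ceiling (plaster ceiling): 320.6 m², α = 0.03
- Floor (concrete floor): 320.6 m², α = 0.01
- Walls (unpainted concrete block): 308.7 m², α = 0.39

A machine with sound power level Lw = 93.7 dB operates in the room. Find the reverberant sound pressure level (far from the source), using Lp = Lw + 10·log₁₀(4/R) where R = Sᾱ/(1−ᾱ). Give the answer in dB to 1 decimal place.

Σ(Sᵢαᵢ) = 320.6×0.03 + 320.6×0.01 + 308.7×0.39 = 133.217; total area S = 949.9 m².
ᾱ = 0.1402, so room constant R = A/(1−ᾱ) = 154.940 m².
Lp = 93.7 + 10·log₁₀(4/154.940) = 93.7 + (-15.88) = 77.8 dB.

77.8 dB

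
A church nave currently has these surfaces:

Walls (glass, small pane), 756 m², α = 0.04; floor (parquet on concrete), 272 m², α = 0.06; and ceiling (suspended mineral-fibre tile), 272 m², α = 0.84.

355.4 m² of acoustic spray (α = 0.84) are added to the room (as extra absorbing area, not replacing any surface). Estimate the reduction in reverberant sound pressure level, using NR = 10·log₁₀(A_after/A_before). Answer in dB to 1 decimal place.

3.2 dB

Equivalent absorption area: A_before = 756×0.04 + 272×0.06 + 272×0.84 = 275.040 m².
Treatment contributes 355.4·0.84 = 298.536 sabins.
A_after = 275.040 + 298.536 = 573.576 sabins.
NR = 10·log₁₀(573.576/275.040) = 3.2 dB.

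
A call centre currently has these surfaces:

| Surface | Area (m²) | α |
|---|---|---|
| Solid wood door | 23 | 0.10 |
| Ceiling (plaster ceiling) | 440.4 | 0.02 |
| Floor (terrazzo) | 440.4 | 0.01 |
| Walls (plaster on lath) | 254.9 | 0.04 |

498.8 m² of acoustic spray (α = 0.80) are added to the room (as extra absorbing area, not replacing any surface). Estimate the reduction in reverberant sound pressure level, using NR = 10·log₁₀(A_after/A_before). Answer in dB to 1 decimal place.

12.2 dB

Total absorption A_before = 23·0.10 + 440.4·0.02 + 440.4·0.01 + 254.9·0.04
  = 2.300 + 8.808 + 4.404 + 10.196 = 25.708 m² sabins.
Treatment contributes 498.8·0.80 = 399.040 sabins.
A_after = 25.708 + 399.040 = 424.748 sabins.
NR = 10·log₁₀(424.748/25.708) = 12.2 dB.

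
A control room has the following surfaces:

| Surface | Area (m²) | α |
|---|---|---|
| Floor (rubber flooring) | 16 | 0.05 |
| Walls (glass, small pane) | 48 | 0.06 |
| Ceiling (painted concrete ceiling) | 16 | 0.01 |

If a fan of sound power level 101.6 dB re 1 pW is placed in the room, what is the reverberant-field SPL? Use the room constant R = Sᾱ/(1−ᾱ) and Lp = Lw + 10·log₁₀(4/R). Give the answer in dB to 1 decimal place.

101.6 dB

Σ(Sᵢαᵢ) = 16×0.05 + 48×0.06 + 16×0.01 = 3.840; total area S = 80.0 m².
ᾱ = 0.0480, so room constant R = A/(1−ᾱ) = 4.034 m².
Lp = 101.6 + 10·log₁₀(4/4.034) = 101.6 + (-0.04) = 101.6 dB.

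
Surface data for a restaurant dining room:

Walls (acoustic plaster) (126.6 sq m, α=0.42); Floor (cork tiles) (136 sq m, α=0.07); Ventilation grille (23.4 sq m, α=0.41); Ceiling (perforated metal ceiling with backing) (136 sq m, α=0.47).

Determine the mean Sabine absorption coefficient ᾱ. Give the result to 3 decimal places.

Total surface area S = 422.0 sq m.
Weighted sum Σ Sα = 136.206.
ᾱ = 136.206 / 422.0 = 0.323.

0.323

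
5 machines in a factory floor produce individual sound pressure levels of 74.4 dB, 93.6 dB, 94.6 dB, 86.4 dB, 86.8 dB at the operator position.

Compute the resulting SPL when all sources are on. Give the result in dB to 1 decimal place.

97.9 dB

Converting to relative power and adding: 10^(74.4/10) + 10^(93.6/10) + 10^(94.6/10) + 10^(86.4/10) + 10^(86.8/10) = 6.118e+09.
Back to dB: 10·log₁₀ Σ = 97.9 dB.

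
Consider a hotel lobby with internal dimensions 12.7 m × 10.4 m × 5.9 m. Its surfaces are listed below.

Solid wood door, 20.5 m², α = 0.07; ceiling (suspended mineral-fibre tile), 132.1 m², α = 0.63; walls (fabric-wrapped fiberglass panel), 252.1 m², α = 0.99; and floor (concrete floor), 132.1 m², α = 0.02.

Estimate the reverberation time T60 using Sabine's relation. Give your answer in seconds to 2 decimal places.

0.37 s

Total absorption A = 20.5×0.07 + 132.1×0.63 + 252.1×0.99 + 132.1×0.02
  = 1.435 + 83.223 + 249.579 + 2.642 = 336.879 m² sabins.
Room volume: 779.272 m³.
T = 0.161 V/A = 0.161·779.272/336.879 = 0.37 s.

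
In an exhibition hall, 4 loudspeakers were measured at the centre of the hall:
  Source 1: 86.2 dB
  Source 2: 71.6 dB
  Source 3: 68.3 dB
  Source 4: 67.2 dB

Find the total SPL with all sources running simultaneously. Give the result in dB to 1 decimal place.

Converting to relative power and adding: 10^(86.2/10) + 10^(71.6/10) + 10^(68.3/10) + 10^(67.2/10) = 4.433e+08.
Combined level = 10 log₁₀(4.433e+08) = 86.5 dB.

86.5 dB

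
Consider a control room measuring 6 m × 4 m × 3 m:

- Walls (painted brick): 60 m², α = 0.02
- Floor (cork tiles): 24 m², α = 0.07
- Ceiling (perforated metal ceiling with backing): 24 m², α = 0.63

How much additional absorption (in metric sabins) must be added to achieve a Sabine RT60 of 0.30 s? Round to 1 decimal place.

20.6 sabins

Total absorption A₁ = 60*0.02 + 24*0.07 + 24*0.63
  = 1.200 + 1.680 + 15.120 = 18.000 m² sabins.
Target A₂ = 0.161·72/0.30 = 38.640 sabins (V = 72 m³).
ΔA = A₂ − A₁ = 38.640 − 18.000 = 20.6 sabins.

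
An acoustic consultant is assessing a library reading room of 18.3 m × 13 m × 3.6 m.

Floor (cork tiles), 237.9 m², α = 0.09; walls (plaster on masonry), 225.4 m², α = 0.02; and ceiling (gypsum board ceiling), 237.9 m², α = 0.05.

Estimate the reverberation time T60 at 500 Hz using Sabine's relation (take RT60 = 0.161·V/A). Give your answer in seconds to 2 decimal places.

Summing Sᵢαᵢ: 21.411 + 4.508 + 11.895 → A = 37.814 sabins.
V = 18.3·13·3.6 = 856.44 m³.
Sabine: RT60 = 0.161 × 856.44 / 37.814 = 3.65 s.

3.65 s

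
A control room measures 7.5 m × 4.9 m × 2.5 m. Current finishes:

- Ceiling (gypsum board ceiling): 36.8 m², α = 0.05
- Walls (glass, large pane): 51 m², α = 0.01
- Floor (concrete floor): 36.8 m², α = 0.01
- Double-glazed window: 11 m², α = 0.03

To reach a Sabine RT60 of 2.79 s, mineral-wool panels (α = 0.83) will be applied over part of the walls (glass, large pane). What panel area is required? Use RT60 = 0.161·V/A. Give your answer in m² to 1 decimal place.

Summing Sᵢαᵢ: 1.840 + 0.510 + 0.368 + 0.330 → A₁ = 3.048 sabins.
Required A₂ = 0.161·91.875/2.79 = 5.302 sabins.
ΔA needed = 5.302 − 3.048 = 2.254 sabins.
Each m² of panel replacing the walls (glass, large pane) adds (0.83 − 0.01) = 0.82 sabins.
Panel area = 2.254 / 0.82 = 2.7 m².

2.7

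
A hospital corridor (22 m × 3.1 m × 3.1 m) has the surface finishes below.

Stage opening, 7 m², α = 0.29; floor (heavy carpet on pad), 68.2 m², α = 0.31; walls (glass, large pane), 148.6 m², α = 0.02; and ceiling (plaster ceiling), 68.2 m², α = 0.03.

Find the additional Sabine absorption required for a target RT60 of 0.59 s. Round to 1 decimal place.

29.5 sabins

Total absorption A₁ = 7·0.29 + 68.2·0.31 + 148.6·0.02 + 68.2·0.03
  = 2.030 + 21.142 + 2.972 + 2.046 = 28.190 m² sabins.
Target A₂ = 0.161·211.42/0.59 = 57.693 sabins (V = 211.42 m³).
Shortfall: 57.693 − 28.190 = 29.5 sabins.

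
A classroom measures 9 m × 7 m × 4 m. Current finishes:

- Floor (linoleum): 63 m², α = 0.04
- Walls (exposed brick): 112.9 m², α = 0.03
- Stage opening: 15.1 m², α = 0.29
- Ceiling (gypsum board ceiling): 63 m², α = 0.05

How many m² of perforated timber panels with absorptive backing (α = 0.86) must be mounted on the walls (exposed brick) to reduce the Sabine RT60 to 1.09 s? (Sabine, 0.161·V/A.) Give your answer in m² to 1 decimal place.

Total absorption A₁ = 63*0.04 + 112.9*0.03 + 15.1*0.29 + 63*0.05
  = 2.520 + 3.387 + 4.379 + 3.150 = 13.436 m² sabins.
V = 252 m³. Target absorption A₂ = 0.161 × 252 / 1.09 = 37.222 sabins.
Absorption to add: 37.222 − 13.436 = 23.786 sabins.
Net gain per m²: Δα = 0.86 − 0.03 = 0.83.
Panel area = 23.786 / 0.83 = 28.7 m².

28.7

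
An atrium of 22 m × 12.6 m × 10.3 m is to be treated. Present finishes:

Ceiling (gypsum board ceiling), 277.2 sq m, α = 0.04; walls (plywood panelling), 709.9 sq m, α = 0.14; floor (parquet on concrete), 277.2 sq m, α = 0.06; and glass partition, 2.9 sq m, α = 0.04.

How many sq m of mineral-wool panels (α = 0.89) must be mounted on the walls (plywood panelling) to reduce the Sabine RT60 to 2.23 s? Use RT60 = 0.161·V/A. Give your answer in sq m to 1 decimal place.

105.2

Equivalent absorption area: A₁ = 277.2×0.04 + 709.9×0.14 + 277.2×0.06 + 2.9×0.04 = 127.222 sq m.
Required A₂ = 0.161·2855.16/2.23 = 206.135 sabins.
Absorption to add: 206.135 − 127.222 = 78.913 sabins.
Net gain per sq m: Δα = 0.89 − 0.14 = 0.75.
Panel area = 78.913 / 0.75 = 105.2 sq m.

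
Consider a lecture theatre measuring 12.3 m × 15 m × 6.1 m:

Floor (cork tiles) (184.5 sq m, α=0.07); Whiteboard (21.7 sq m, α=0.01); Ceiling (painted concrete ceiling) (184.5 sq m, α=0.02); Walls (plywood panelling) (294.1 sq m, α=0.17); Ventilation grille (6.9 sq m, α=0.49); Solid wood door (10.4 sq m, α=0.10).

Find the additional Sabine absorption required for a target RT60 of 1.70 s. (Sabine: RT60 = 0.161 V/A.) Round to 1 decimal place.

Summing Sᵢαᵢ: 12.915 + 0.217 + 3.690 + 49.997 + 3.381 + 1.040 → A₁ = 71.240 sabins.
Target A₂ = 0.161·1125.45/1.70 = 106.587 sabins (V = 1125.45 m³).
Additional absorption ΔA = 106.587 − 71.240 = 35.3 sabins.

35.3 sabins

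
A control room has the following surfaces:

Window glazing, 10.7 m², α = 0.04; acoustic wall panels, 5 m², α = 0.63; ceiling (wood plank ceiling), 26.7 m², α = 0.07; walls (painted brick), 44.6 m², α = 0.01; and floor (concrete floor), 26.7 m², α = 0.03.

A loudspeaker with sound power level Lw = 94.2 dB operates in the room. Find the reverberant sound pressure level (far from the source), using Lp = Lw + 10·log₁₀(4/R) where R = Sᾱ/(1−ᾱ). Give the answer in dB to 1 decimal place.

91.7 dB

A = 6.694 sabins; S = 113.7 m².
ᾱ = 0.0589, so room constant R = A/(1−ᾱ) = 7.113 m².
Lp = Lw + 10 log₁₀(4/R) = 94.2 -2.50 = 91.7 dB.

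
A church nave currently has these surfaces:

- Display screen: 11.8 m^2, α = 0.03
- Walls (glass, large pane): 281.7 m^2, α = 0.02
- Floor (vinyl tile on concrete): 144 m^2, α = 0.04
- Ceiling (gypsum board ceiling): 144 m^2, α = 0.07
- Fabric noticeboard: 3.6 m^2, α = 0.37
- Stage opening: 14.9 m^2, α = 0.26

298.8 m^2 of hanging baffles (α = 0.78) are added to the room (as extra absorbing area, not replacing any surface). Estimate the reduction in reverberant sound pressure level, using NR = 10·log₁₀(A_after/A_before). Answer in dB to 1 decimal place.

Total absorption A_before = 11.8·0.03 + 281.7·0.02 + 144·0.04 + 144·0.07 + 3.6·0.37 + 14.9·0.26
  = 0.354 + 5.634 + 5.760 + 10.080 + 1.332 + 3.874 = 27.034 m^2 sabins.
Treatment contributes 298.8·0.78 = 233.064 sabins.
A_after = 27.034 + 233.064 = 260.098 sabins.
NR = 10·log₁₀(260.098/27.034) = 9.8 dB.

9.8 dB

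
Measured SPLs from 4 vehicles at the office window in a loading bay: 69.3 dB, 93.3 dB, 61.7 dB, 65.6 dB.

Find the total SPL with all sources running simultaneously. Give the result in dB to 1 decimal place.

93.3 dB

Σ 10^(Lᵢ/10) = 2.152e+09.
Combined level = 10 log₁₀(2.152e+09) = 93.3 dB.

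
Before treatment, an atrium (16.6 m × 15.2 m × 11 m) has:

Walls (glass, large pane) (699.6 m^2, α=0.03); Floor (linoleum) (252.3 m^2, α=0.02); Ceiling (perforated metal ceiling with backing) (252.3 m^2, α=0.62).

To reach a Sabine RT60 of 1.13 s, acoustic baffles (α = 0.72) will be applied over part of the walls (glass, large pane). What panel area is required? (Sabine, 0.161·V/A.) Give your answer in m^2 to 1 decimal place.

A₁ = Σ Sᵢαᵢ = 699.6×0.03 + 252.3×0.02 + 252.3×0.62 = 182.460 sabins.
Required A₂ = 0.161·2775.52/1.13 = 395.450 sabins.
ΔA needed = 395.450 − 182.460 = 212.990 sabins.
Net gain per m^2: Δα = 0.72 − 0.03 = 0.69.
Area = ΔA/Δα = 212.990/0.69 = 308.7 m^2.

308.7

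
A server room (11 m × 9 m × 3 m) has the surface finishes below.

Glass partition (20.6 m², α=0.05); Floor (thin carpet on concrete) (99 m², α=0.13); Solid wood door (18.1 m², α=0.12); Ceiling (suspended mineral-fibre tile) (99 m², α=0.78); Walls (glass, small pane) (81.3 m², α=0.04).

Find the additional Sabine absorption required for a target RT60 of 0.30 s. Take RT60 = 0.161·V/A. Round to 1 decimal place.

62.8 sabins

Summing Sᵢαᵢ: 1.030 + 12.870 + 2.172 + 77.220 + 3.252 → A₁ = 96.544 sabins.
For T = 0.30 s, need A₂ = 0.161·V/T = 0.161·297/0.30 = 159.390 sabins.
ΔA = A₂ − A₁ = 159.390 − 96.544 = 62.8 sabins.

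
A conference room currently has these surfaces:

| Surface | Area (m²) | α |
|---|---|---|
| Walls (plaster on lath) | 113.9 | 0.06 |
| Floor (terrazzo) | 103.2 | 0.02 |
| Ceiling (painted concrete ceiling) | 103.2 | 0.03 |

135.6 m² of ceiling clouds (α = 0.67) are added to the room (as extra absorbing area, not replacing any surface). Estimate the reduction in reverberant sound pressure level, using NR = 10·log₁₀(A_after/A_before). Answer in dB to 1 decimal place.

Summing Sᵢαᵢ: 6.834 + 2.064 + 3.096 → A_before = 11.994 sabins.
Added absorption = 135.6 × 0.67 = 90.852 sabins.
New total A_after = 102.846 sabins.
NR = 10·log₁₀(102.846/11.994) = 9.3 dB.

9.3 dB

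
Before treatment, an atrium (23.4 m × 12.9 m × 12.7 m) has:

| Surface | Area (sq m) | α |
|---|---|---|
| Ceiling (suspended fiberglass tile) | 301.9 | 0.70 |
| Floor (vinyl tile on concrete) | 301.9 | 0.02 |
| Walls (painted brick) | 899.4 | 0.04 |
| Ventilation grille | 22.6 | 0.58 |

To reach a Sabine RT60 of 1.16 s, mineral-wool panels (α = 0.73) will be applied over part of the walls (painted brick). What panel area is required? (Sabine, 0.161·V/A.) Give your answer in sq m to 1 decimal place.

Equivalent absorption area: A₁ = 301.9*0.70 + 301.9*0.02 + 899.4*0.04 + 22.6*0.58 = 266.452 sq m.
V = 3833.622 m³. Target absorption A₂ = 0.161 × 3833.622 / 1.16 = 532.080 sabins.
ΔA needed = 532.080 − 266.452 = 265.628 sabins.
Net gain per sq m: Δα = 0.73 − 0.04 = 0.69.
Area = ΔA/Δα = 265.628/0.69 = 385.0 sq m.

385.0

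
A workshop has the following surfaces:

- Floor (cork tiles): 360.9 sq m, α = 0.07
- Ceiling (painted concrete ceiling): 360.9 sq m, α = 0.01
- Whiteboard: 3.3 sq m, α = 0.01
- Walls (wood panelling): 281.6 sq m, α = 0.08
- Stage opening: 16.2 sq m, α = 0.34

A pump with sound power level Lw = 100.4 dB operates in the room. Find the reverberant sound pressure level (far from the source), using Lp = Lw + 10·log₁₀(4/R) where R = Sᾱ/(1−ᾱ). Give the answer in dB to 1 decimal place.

88.6 dB

A = 56.941 sabins; S = 1022.9 sq m.
ᾱ = 56.941/1022.9 = 0.0557; R = Sᾱ/(1−ᾱ) = 56.941/(1−0.0557) = 60.300 sq m.
Lp = Lw + 10 log₁₀(4/R) = 100.4 -11.78 = 88.6 dB.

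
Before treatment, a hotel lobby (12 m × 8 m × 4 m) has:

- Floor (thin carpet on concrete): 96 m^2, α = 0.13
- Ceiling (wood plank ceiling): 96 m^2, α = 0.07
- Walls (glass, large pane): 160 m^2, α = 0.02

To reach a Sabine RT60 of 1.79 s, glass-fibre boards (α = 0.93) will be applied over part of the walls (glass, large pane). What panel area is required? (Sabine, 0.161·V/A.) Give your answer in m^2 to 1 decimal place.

Equivalent absorption area: A₁ = 96·0.13 + 96·0.07 + 160·0.02 = 22.400 m^2.
Required A₂ = 0.161·384/1.79 = 34.539 sabins.
Absorption to add: 34.539 − 22.400 = 12.139 sabins.
Net gain per m^2: Δα = 0.93 − 0.02 = 0.91.
Panel area = 12.139 / 0.91 = 13.3 m^2.

13.3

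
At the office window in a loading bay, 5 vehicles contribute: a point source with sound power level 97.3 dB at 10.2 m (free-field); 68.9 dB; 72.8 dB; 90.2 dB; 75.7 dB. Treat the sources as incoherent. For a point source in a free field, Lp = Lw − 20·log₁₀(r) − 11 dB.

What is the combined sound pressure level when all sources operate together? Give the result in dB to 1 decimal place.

Source at 10.2 m: Lp = 97.3 − 20·log₁₀(10.2) − 11 = 66.1 dB.
Σ 10^(Lᵢ/10) = 1.115e+09.
L_total = 10·log₁₀(1.115e+09) = 90.5 dB.

90.5 dB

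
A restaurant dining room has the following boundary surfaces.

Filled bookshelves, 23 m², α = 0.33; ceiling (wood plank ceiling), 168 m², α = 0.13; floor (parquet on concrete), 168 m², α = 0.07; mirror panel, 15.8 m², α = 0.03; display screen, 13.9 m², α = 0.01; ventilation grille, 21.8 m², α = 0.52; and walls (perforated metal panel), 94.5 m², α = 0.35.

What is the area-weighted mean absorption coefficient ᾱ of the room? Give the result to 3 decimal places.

Total surface area S = 505.0 m².
Σ(Sᵢαᵢ) = 23×0.33 + 168×0.13 + 168×0.07 + 15.8×0.03 + 13.9×0.01 + 21.8×0.52 + 94.5×0.35 = 86.214.
ᾱ = A/S = 0.171.

0.171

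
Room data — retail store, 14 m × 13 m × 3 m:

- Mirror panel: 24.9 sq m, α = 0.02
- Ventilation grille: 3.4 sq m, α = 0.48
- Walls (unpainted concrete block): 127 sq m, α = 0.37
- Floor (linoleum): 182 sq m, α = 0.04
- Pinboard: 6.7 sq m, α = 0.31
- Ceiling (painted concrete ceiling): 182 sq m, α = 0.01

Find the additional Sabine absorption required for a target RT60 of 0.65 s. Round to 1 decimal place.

74.9 sabins

Equivalent absorption area: A₁ = 24.9×0.02 + 3.4×0.48 + 127×0.37 + 182×0.04 + 6.7×0.31 + 182×0.01 = 60.297 sq m.
For T = 0.65 s, need A₂ = 0.161·V/T = 0.161·546/0.65 = 135.240 sabins.
Additional absorption ΔA = 135.240 − 60.297 = 74.9 sabins.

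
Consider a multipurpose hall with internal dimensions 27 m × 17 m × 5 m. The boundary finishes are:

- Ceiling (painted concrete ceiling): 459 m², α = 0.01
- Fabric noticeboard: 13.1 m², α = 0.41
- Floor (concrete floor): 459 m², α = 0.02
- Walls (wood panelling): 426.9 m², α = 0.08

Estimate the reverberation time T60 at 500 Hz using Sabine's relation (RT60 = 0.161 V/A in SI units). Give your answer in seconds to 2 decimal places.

A = Σ Sᵢαᵢ = 459*0.01 + 13.1*0.41 + 459*0.02 + 426.9*0.08 = 53.293 sabins.
Volume V = 27 × 17 × 5 = 2295 m³.
Sabine: RT60 = 0.161 × 2295 / 53.293 = 6.93 s.

6.93 sec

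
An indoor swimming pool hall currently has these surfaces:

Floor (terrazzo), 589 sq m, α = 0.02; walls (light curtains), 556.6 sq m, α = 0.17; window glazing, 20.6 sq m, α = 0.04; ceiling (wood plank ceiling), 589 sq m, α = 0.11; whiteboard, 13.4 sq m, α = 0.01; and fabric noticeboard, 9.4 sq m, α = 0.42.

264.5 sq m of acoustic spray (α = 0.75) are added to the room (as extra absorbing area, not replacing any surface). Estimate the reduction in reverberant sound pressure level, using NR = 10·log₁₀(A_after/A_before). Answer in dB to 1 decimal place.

Total absorption A_before = 589×0.02 + 556.6×0.17 + 20.6×0.04 + 589×0.11 + 13.4×0.01 + 9.4×0.42
  = 11.780 + 94.622 + 0.824 + 64.790 + 0.134 + 3.948 = 176.098 sq m sabins.
Added absorption = 264.5 × 0.75 = 198.375 sabins.
New total A_after = 374.473 sabins.
Reduction = 10 log₁₀(A_after/A_before) = 10 log₁₀(2.1265) = 3.3 dB.

3.3 dB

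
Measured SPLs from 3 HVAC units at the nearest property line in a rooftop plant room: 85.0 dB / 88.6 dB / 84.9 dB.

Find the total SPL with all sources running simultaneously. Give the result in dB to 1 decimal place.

91.3 dB

Sum in the linear (power) domain: Σ 10^(Lᵢ/10) = 10^(85.0/10) + 10^(88.6/10) + 10^(84.9/10) = 1.35e+09.
L_total = 10·log₁₀(1.35e+09) = 91.3 dB.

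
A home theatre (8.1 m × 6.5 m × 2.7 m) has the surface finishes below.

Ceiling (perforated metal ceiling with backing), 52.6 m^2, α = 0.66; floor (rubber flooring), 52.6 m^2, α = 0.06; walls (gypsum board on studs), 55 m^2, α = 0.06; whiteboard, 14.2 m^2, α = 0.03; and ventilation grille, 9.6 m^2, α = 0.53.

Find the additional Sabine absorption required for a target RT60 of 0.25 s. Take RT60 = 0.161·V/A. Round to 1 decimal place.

44.9 sabins

Equivalent absorption area: A₁ = 52.6×0.66 + 52.6×0.06 + 55×0.06 + 14.2×0.03 + 9.6×0.53 = 46.686 m^2.
V = 142.155 m³. Required absorption A₂ = 0.161 × 142.155 / 0.25 = 91.548 sabins.
Additional absorption ΔA = 91.548 − 46.686 = 44.9 sabins.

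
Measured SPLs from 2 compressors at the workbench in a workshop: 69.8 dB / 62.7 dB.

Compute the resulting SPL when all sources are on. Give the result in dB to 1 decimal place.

Converting to relative power and adding: 10^(69.8/10) + 10^(62.7/10) = 1.141e+07.
Back to dB: 10·log₁₀ Σ = 70.6 dB.

70.6 dB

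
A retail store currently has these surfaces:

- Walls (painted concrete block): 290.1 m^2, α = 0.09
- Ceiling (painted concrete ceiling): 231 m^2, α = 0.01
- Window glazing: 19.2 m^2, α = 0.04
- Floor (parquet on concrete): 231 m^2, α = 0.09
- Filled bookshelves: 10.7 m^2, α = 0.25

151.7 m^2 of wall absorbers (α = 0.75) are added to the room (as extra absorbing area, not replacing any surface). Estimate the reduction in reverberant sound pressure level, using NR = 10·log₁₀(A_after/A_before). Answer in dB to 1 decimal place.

5.0 dB

Equivalent absorption area: A_before = 290.1×0.09 + 231×0.01 + 19.2×0.04 + 231×0.09 + 10.7×0.25 = 52.652 m^2.
Added absorption = 151.7 × 0.75 = 113.775 sabins.
A_after = 52.652 + 113.775 = 166.427 sabins.
NR = 10·log₁₀(166.427/52.652) = 5.0 dB.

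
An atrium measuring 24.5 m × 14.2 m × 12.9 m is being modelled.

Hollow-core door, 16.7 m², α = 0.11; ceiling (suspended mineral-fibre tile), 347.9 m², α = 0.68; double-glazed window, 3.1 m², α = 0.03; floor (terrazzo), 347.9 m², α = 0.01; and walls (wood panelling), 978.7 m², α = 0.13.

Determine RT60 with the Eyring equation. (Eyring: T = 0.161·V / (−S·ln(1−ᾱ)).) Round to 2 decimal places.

Total surface area S = 16.7 + 347.9 + 3.1 + 347.9 + 978.7 = 1694.3 m².
Absorption A = 16.7·0.11 + 347.9·0.68 + 3.1·0.03 + 347.9·0.01 + 978.7·0.13 = 369.212 sabins.
ᾱ = 369.212 / 1694.3 = 0.2179.
Eyring denominator: −S ln(1−ᾱ) = 416.413.
V = 24.5 × 14.2 × 12.9 = 4487.91 m³.
RT60 = 0.161 × 4487.91 / 416.413 = 1.74 s.

1.74 sec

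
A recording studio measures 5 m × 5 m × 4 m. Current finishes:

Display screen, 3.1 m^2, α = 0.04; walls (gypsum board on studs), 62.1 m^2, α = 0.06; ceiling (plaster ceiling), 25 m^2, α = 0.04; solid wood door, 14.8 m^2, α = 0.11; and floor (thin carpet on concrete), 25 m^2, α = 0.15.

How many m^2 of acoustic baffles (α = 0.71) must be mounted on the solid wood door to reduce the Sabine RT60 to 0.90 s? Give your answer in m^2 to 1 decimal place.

Equivalent absorption area: A₁ = 3.1*0.04 + 62.1*0.06 + 25*0.04 + 14.8*0.11 + 25*0.15 = 10.228 m^2.
Required A₂ = 0.161·100/0.90 = 17.889 sabins.
Absorption to add: 17.889 − 10.228 = 7.661 sabins.
Net gain per m^2: Δα = 0.71 − 0.11 = 0.60.
Panel area = 7.661 / 0.60 = 12.8 m^2.

12.8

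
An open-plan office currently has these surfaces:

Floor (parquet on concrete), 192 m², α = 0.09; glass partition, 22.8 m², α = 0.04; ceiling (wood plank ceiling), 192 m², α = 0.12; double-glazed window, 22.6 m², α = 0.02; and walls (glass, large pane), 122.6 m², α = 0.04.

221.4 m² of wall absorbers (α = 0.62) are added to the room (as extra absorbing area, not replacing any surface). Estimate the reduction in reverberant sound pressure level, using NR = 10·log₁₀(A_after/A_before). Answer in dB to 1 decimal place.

A_before = Σ Sᵢαᵢ = 192×0.09 + 22.8×0.04 + 192×0.12 + 22.6×0.02 + 122.6×0.04 = 46.588 sabins.
Treatment contributes 221.4·0.62 = 137.268 sabins.
A_after = 46.588 + 137.268 = 183.856 sabins.
Reduction = 10 log₁₀(A_after/A_before) = 10 log₁₀(3.9464) = 6.0 dB.

6.0 dB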